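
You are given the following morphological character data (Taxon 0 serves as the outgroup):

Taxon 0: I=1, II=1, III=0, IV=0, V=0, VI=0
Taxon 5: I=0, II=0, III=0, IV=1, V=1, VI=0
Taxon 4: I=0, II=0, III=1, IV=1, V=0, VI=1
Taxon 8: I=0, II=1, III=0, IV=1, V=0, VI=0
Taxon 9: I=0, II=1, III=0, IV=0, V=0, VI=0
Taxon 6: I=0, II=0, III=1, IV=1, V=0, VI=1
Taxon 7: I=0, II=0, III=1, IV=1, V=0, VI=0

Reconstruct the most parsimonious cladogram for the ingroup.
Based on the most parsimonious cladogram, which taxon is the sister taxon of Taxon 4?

Character polarity is set by the outgroup: the derived state is whichever differs from the outgroup's state, so for I, II the derived state is '0', and for the remaining characters it is '1'.
All ingroup taxa share the derived state '0' for I; it defines the ingroup but does not resolve relationships within it.
II: derived state '0' in Taxon 4, Taxon 5, Taxon 6, and Taxon 7 only — synapomorphy for {Taxon 4, Taxon 5, Taxon 6, Taxon 7}.
III (derived state '1') is shared by Taxon 4, Taxon 6, and Taxon 7 — a synapomorphy uniting that clade.
IV (derived state '1') is shared by Taxon 4, Taxon 5, Taxon 6, Taxon 7, and Taxon 8 — a synapomorphy uniting that clade.
V: derived state '1' in Taxon 5 only — an autapomorphy, so it tells us nothing about relationships among taxa.
VI: derived state '1' in Taxon 4 and Taxon 6 only — synapomorphy for {Taxon 4, Taxon 6}.
Most parsimonious ingroup topology: (((Taxon 5,((Taxon 4,Taxon 6),Taxon 7)),Taxon 8),Taxon 9).
Taxon 4 and Taxon 6 form a cherry on this tree, so they are sister taxa.

Taxon 6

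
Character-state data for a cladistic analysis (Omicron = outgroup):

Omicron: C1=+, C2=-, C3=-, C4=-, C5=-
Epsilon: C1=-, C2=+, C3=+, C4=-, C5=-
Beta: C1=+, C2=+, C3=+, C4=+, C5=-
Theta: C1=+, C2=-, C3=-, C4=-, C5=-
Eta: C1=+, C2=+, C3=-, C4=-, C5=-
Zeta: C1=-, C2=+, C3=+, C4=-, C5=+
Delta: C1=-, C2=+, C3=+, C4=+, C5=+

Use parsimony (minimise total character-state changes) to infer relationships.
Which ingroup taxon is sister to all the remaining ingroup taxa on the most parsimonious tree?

Theta

Character polarity is set by the outgroup: the derived state is whichever differs from the outgroup's state, so for C1 the derived state is '-', and for the remaining characters it is '+'.
Only Delta, Epsilon, and Zeta show the derived state '-' for C1, supporting them as a clade.
Only Beta, Delta, Epsilon, Eta, and Zeta show the derived state '+' for C2, supporting them as a clade.
C3 (derived state '+') is shared by Beta, Delta, Epsilon, and Zeta — a synapomorphy uniting that clade.
C4 groups Beta and Delta, which is incompatible with the clades supported by the remaining characters; treating it as convergent (homoplasy) costs fewer steps than any alternative tree.
Only Delta and Zeta show the derived state '+' for C5, supporting them as a clade.
Most parsimonious ingroup topology: ((((Epsilon,(Zeta,Delta)),Beta),Eta),Theta).
Theta is sister to the clade containing all other ingroup taxa, so it is the earliest-diverging (most basal) ingroup lineage.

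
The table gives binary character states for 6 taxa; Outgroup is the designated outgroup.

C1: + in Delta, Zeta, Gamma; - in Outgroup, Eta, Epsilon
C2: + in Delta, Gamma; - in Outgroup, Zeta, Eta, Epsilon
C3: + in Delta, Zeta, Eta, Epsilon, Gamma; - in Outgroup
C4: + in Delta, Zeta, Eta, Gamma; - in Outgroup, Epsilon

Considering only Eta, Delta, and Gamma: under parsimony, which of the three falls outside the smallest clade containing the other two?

The outgroup has state '-' for every character, so '+' is the derived state throughout.
Only Delta, Gamma, and Zeta show the derived state '+' for C1, supporting them as a clade.
C2: derived state '+' in Delta and Gamma only — synapomorphy for {Delta, Gamma}.
C3 (derived state '+') is shared by all ingroup taxa — unites the whole ingroup.
Only Delta, Eta, Gamma, and Zeta show the derived state '+' for C4, supporting them as a clade.
Most parsimonious ingroup topology: (Epsilon,(Eta,((Delta,Gamma),Zeta))).
Gamma and Delta share a more recent common ancestor with each other than either does with Eta, so Eta is the least closely related of the three.

Eta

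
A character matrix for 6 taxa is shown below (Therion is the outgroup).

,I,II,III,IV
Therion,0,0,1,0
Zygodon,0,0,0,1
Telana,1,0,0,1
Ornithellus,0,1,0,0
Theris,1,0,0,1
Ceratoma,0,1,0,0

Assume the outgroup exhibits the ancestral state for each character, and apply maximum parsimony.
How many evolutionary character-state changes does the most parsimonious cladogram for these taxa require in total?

4

Character polarity is set by the outgroup: the derived state is whichever differs from the outgroup's state, so for III the derived state is '0', and for the remaining characters it is '1'.
I: derived state '1' in Telana and Theris only — synapomorphy for {Telana, Theris}.
II: derived state '1' in Ceratoma and Ornithellus only — synapomorphy for {Ceratoma, Ornithellus}.
All ingroup taxa share the derived state '0' for III; it defines the ingroup but does not resolve relationships within it.
Only Telana, Theris, and Zygodon show the derived state '1' for IV, supporting them as a clade.
Most parsimonious ingroup topology: ((Zygodon,(Telana,Theris)),(Ornithellus,Ceratoma)).
Changes per character on this tree: I: 1; II: 1; III: 1; IV: 1.
Total = 4.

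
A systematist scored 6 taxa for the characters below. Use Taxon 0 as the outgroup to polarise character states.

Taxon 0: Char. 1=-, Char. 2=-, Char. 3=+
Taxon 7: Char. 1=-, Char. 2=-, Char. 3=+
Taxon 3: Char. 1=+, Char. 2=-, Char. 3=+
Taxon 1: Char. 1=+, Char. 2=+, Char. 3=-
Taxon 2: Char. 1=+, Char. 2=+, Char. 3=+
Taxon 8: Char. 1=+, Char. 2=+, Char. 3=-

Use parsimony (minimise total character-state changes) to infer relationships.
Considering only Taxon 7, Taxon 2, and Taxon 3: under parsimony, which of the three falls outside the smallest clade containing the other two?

Character polarity is set by the outgroup: the derived state is whichever differs from the outgroup's state, so for Char. 3 the derived state is '-', and for the remaining characters it is '+'.
Char. 1: derived state '+' in Taxon 1, Taxon 2, Taxon 3, and Taxon 8 only — synapomorphy for {Taxon 1, Taxon 2, Taxon 3, Taxon 8}.
Char. 2: derived state '+' in Taxon 1, Taxon 2, and Taxon 8 only — synapomorphy for {Taxon 1, Taxon 2, Taxon 8}.
Char. 3 (derived state '-') is shared by Taxon 1 and Taxon 8 — a synapomorphy uniting that clade.
Most parsimonious ingroup topology: (Taxon 7,(Taxon 3,((Taxon 1,Taxon 8),Taxon 2))).
Taxon 3 and Taxon 2 share a more recent common ancestor with each other than either does with Taxon 7, so Taxon 7 is the least closely related of the three.

Taxon 7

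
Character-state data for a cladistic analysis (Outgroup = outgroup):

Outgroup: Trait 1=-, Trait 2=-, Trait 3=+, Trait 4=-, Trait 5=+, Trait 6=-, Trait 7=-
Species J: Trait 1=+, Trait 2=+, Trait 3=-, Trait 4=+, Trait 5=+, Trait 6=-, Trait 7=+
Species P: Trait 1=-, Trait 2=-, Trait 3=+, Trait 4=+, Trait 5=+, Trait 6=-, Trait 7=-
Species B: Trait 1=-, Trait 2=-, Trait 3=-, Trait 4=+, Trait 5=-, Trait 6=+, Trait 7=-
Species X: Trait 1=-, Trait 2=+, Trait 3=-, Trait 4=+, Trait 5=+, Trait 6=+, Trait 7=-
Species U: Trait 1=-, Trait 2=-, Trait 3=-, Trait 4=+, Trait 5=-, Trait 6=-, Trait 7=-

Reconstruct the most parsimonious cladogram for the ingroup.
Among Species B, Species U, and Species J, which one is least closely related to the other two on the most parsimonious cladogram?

Species J

Character polarity is set by the outgroup: the derived state is whichever differs from the outgroup's state, so for Trait 3, Trait 5 the derived state is '-', and for the remaining characters it is '+'.
Trait 1: derived state '+' in Species J only — an autapomorphy, so it tells us nothing about relationships among taxa.
Trait 2: derived state '+' in Species J and Species X only — synapomorphy for {Species J, Species X}.
Only Species B, Species J, Species U, and Species X show the derived state '-' for Trait 3, supporting them as a clade.
Trait 4 (derived state '+') is shared by all ingroup taxa — unites the whole ingroup.
Only Species B and Species U show the derived state '-' for Trait 5, supporting them as a clade.
Trait 6 (state '+') occurs in Species B and Species X but conflicts with the nesting implied by the other characters — most parsimoniously interpreted as homoplasy.
Trait 7: derived state '+' in Species J only — an autapomorphy, so it tells us nothing about relationships among taxa.
Most parsimonious ingroup topology: (((Species J,Species X),(Species B,Species U)),Species P).
Species B and Species U share a more recent common ancestor with each other than either does with Species J, so Species J is the least closely related of the three.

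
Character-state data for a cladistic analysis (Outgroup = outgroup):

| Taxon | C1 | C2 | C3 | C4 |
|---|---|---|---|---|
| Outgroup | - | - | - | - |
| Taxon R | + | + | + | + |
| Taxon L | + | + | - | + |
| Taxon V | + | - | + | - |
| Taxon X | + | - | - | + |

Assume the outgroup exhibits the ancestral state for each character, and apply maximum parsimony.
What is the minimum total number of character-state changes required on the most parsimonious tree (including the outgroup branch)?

The outgroup has state '-' for every character, so '+' is the derived state throughout.
All ingroup taxa share the derived state '+' for C1; it defines the ingroup but does not resolve relationships within it.
C2 (derived state '+') is shared by Taxon L and Taxon R — a synapomorphy uniting that clade.
C3 groups Taxon R and Taxon V, which is incompatible with the clades supported by the remaining characters; treating it as convergent (homoplasy) costs fewer steps than any alternative tree.
Only Taxon L, Taxon R, and Taxon X show the derived state '+' for C4, supporting them as a clade.
Most parsimonious ingroup topology: (((Taxon L,Taxon R),Taxon X),Taxon V).
Changes per character on this tree: C1: 1; C2: 1; C3: 2; C4: 1.
Total = 5.

5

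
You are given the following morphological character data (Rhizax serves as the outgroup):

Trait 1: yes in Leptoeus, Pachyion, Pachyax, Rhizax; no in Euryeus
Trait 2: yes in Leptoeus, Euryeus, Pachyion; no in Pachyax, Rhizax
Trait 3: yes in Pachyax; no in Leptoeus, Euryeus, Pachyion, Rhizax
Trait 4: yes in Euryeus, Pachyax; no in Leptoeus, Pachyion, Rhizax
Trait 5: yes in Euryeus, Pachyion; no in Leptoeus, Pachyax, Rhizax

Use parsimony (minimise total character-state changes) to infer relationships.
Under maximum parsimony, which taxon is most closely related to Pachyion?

Euryeus

Character polarity is set by the outgroup: the derived state is whichever differs from the outgroup's state, so for Trait 1 the derived state is 'no', and for the remaining characters it is 'yes'.
Trait 1 (derived state 'no') is unique to Euryeus (autapomorphy; uninformative for grouping).
Trait 2 (derived state 'yes') is shared by Euryeus, Leptoeus, and Pachyion — a synapomorphy uniting that clade.
Trait 3: derived state 'yes' in Pachyax only — an autapomorphy, so it tells us nothing about relationships among taxa.
Trait 4 groups Euryeus and Pachyax, which is incompatible with the clades supported by the remaining characters; treating it as convergent (homoplasy) costs fewer steps than any alternative tree.
Trait 5: derived state 'yes' in Euryeus and Pachyion only — synapomorphy for {Euryeus, Pachyion}.
Most parsimonious ingroup topology: (((Euryeus,Pachyion),Leptoeus),Pachyax).
Pachyion and Euryeus form a cherry on this tree, so they are sister taxa.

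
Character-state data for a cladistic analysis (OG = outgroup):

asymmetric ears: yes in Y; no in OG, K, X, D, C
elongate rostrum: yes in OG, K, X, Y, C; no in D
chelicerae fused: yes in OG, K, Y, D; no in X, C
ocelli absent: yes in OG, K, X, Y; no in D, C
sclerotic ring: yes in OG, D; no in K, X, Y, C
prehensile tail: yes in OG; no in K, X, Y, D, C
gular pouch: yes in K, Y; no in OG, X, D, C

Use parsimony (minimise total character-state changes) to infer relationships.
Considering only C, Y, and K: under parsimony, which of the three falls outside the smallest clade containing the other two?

Character polarity is set by the outgroup: the derived state is whichever differs from the outgroup's state, so for elongate rostrum, chelicerae fused, ocelli absent, sclerotic ring, prehensile tail the derived state is 'no', and for the remaining characters it is 'yes'.
asymmetric ears (derived state 'yes') is unique to Y (autapomorphy; uninformative for grouping).
elongate rostrum: derived state 'no' in D only — an autapomorphy, so it tells us nothing about relationships among taxa.
chelicerae fused (derived state 'no') is shared by C and X — a synapomorphy uniting that clade.
ocelli absent groups C and D, which is incompatible with the clades supported by the remaining characters; treating it as convergent (homoplasy) costs fewer steps than any alternative tree.
sclerotic ring: derived state 'no' in C, K, X, and Y only — synapomorphy for {C, K, X, Y}.
prehensile tail (derived state 'no') is shared by all ingroup taxa — unites the whole ingroup.
Only K and Y show the derived state 'yes' for gular pouch, supporting them as a clade.
Most parsimonious ingroup topology: (((K,Y),(X,C)),D).
K and Y share a more recent common ancestor with each other than either does with C, so C is the least closely related of the three.

C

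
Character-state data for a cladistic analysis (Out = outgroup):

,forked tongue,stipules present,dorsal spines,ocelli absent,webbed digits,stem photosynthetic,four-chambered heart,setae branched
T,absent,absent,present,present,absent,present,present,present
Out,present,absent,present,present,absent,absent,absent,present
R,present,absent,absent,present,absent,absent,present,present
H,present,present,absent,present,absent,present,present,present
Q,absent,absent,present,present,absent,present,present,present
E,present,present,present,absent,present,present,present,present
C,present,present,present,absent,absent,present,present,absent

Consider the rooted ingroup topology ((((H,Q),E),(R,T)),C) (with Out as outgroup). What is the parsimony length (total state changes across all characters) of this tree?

Map each character onto ((((H,Q),E),(R,T)),C) (rooted by Out) and count the minimum state changes it requires (Fitch parsimony):
forked tongue: 2; stipules present: 3; dorsal spines: 2; ocelli absent: 2; webbed digits: 1; stem photosynthetic: 2; four-chambered heart: 1; setae branched: 1.
Total tree length = 14.

14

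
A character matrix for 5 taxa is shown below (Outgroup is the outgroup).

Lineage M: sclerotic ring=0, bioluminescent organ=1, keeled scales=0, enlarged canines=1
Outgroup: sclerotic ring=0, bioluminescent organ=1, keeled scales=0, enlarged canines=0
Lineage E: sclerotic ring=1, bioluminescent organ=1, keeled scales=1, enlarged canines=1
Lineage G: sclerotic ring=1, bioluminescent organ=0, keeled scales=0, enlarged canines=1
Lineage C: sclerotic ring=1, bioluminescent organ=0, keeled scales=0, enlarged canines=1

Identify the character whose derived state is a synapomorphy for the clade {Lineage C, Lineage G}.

bioluminescent organ

Character polarity is set by the outgroup: the derived state is whichever differs from the outgroup's state, so for bioluminescent organ the derived state is '0', and for the remaining characters it is '1'.
Only Lineage C, Lineage E, and Lineage G show the derived state '1' for sclerotic ring, supporting them as a clade.
Only Lineage C and Lineage G show the derived state '0' for bioluminescent organ, supporting them as a clade.
keeled scales: derived state '1' in Lineage E only — an autapomorphy, so it tells us nothing about relationships among taxa.
enlarged canines (derived state '1') is shared by all ingroup taxa — unites the whole ingroup.
Most parsimonious ingroup topology: ((Lineage E,(Lineage G,Lineage C)),Lineage M).
The clade {Lineage C, Lineage G} is supported by bioluminescent organ: its derived state '0' occurs in exactly those taxa and in no other taxon (including the outgroup).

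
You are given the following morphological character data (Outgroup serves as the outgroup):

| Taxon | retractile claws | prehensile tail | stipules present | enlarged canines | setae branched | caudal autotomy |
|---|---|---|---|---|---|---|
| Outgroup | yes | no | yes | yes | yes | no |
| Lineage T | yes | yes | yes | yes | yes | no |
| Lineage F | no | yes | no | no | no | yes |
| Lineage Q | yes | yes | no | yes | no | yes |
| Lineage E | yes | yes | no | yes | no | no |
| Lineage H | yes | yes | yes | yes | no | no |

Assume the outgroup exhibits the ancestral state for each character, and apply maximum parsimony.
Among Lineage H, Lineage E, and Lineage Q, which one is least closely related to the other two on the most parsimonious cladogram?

Lineage H

Character polarity is set by the outgroup: the derived state is whichever differs from the outgroup's state, so for retractile claws, stipules present, enlarged canines, setae branched the derived state is 'no', and for the remaining characters it is 'yes'.
retractile claws: derived state 'no' in Lineage F only — an autapomorphy, so it tells us nothing about relationships among taxa.
All ingroup taxa share the derived state 'yes' for prehensile tail; it defines the ingroup but does not resolve relationships within it.
stipules present (derived state 'no') is shared by Lineage E, Lineage F, and Lineage Q — a synapomorphy uniting that clade.
enlarged canines: derived state 'no' in Lineage F only — an autapomorphy, so it tells us nothing about relationships among taxa.
setae branched: derived state 'no' in Lineage E, Lineage F, Lineage H, and Lineage Q only — synapomorphy for {Lineage E, Lineage F, Lineage H, Lineage Q}.
Only Lineage F and Lineage Q show the derived state 'yes' for caudal autotomy, supporting them as a clade.
Most parsimonious ingroup topology: (Lineage T,(((Lineage F,Lineage Q),Lineage E),Lineage H)).
Lineage Q and Lineage E share a more recent common ancestor with each other than either does with Lineage H, so Lineage H is the least closely related of the three.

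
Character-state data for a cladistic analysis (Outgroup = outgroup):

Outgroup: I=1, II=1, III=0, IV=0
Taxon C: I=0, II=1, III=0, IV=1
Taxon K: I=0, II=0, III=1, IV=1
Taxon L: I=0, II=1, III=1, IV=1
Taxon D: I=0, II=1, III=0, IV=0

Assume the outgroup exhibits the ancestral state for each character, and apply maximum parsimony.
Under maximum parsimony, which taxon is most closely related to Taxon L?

Taxon K

Character polarity is set by the outgroup: the derived state is whichever differs from the outgroup's state, so for I, II the derived state is '0', and for the remaining characters it is '1'.
I (derived state '0') is shared by all ingroup taxa — unites the whole ingroup.
II: derived state '0' in Taxon K only — an autapomorphy, so it tells us nothing about relationships among taxa.
III (derived state '1') is shared by Taxon K and Taxon L — a synapomorphy uniting that clade.
IV (derived state '1') is shared by Taxon C, Taxon K, and Taxon L — a synapomorphy uniting that clade.
Most parsimonious ingroup topology: ((Taxon C,(Taxon K,Taxon L)),Taxon D).
Taxon L and Taxon K form a cherry on this tree, so they are sister taxa.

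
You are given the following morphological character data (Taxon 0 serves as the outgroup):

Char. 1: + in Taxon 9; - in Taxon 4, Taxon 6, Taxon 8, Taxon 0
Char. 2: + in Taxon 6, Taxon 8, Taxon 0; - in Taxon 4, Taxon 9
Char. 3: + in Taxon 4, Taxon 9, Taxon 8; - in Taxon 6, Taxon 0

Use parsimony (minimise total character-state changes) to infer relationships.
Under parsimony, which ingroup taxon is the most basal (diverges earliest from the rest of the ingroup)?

Character polarity is set by the outgroup: the derived state is whichever differs from the outgroup's state, so for Char. 2 the derived state is '-', and for the remaining characters it is '+'.
Char. 1: derived state '+' in Taxon 9 only — an autapomorphy, so it tells us nothing about relationships among taxa.
Only Taxon 4 and Taxon 9 show the derived state '-' for Char. 2, supporting them as a clade.
Only Taxon 4, Taxon 8, and Taxon 9 show the derived state '+' for Char. 3, supporting them as a clade.
Most parsimonious ingroup topology: (((Taxon 4,Taxon 9),Taxon 8),Taxon 6).
Taxon 6 is sister to the clade containing all other ingroup taxa, so it is the earliest-diverging (most basal) ingroup lineage.

Taxon 6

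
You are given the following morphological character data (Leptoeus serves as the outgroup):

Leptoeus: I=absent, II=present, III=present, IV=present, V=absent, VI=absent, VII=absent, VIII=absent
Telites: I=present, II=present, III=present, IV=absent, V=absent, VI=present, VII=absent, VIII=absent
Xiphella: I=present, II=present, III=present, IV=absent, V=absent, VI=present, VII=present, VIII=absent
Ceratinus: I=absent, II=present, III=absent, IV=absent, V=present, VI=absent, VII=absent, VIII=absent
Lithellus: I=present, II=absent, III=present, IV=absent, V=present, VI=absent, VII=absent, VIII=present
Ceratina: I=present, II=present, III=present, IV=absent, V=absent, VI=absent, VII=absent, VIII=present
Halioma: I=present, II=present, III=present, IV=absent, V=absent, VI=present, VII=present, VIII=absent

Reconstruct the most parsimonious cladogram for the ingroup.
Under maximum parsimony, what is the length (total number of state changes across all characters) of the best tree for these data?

Character polarity is set by the outgroup: the derived state is whichever differs from the outgroup's state, so for II, III, IV the derived state is 'absent', and for the remaining characters it is 'present'.
I: derived state 'present' in Ceratina, Halioma, Lithellus, Telites, and Xiphella only — synapomorphy for {Ceratina, Halioma, Lithellus, Telites, Xiphella}.
II: derived state 'absent' in Lithellus only — an autapomorphy, so it tells us nothing about relationships among taxa.
III: derived state 'absent' in Ceratinus only — an autapomorphy, so it tells us nothing about relationships among taxa.
IV (derived state 'absent') is shared by all ingroup taxa — unites the whole ingroup.
V (state 'present') occurs in Ceratinus and Lithellus but conflicts with the nesting implied by the other characters — most parsimoniously interpreted as homoplasy.
VI: derived state 'present' in Halioma, Telites, and Xiphella only — synapomorphy for {Halioma, Telites, Xiphella}.
VII (derived state 'present') is shared by Halioma and Xiphella — a synapomorphy uniting that clade.
Only Ceratina and Lithellus show the derived state 'present' for VIII, supporting them as a clade.
Most parsimonious ingroup topology: (((Telites,(Xiphella,Halioma)),(Lithellus,Ceratina)),Ceratinus).
Changes per character on this tree: I: 1; II: 1; III: 1; IV: 1; V: 2; VI: 1; VII: 1; VIII: 1.
Total = 9.

9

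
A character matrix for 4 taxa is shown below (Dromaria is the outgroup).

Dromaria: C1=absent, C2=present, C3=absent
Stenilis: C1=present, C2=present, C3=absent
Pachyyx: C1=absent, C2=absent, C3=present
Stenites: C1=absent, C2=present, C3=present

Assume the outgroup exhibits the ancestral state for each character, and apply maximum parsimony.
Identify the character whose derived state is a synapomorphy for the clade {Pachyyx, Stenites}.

Character polarity is set by the outgroup: the derived state is whichever differs from the outgroup's state, so for C2 the derived state is 'absent', and for the remaining characters it is 'present'.
C1 (derived state 'present') is unique to Stenilis (autapomorphy; uninformative for grouping).
C2: derived state 'absent' in Pachyyx only — an autapomorphy, so it tells us nothing about relationships among taxa.
C3: derived state 'present' in Pachyyx and Stenites only — synapomorphy for {Pachyyx, Stenites}.
Most parsimonious ingroup topology: (Stenilis,(Pachyyx,Stenites)).
The clade {Pachyyx, Stenites} is supported by C3: its derived state 'present' occurs in exactly those taxa and in no other taxon (including the outgroup).

C3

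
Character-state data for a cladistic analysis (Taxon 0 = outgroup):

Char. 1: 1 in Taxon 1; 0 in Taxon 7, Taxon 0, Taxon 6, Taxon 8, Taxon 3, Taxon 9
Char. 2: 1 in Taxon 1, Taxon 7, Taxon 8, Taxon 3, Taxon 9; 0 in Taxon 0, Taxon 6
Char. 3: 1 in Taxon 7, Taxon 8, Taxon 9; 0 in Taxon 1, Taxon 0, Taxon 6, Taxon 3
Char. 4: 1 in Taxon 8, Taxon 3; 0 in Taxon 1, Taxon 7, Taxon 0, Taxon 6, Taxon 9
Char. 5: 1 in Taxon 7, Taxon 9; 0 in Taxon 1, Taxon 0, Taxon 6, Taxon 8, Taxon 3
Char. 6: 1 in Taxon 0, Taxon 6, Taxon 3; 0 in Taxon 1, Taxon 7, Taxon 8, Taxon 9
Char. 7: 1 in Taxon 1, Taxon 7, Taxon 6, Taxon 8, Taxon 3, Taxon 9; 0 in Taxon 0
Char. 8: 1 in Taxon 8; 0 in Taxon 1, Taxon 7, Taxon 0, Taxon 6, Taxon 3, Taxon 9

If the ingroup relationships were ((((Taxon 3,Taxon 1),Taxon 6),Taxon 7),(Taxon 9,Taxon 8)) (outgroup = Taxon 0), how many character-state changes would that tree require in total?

14

Map each character onto ((((Taxon 3,Taxon 1),Taxon 6),Taxon 7),(Taxon 9,Taxon 8)) (rooted by Taxon 0) and count the minimum state changes it requires (Fitch parsimony):
Char. 1: 1; Char. 2: 2; Char. 3: 2; Char. 4: 2; Char. 5: 2; Char. 6: 3; Char. 7: 1; Char. 8: 1.
Total tree length = 14.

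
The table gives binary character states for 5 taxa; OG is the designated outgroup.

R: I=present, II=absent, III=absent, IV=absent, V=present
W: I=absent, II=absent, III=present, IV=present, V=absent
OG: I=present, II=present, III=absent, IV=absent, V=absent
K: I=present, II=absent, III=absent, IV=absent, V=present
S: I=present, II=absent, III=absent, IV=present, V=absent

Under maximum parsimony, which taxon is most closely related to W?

S

Character polarity is set by the outgroup: the derived state is whichever differs from the outgroup's state, so for I, II the derived state is 'absent', and for the remaining characters it is 'present'.
I: derived state 'absent' in W only — an autapomorphy, so it tells us nothing about relationships among taxa.
All ingroup taxa share the derived state 'absent' for II; it defines the ingroup but does not resolve relationships within it.
III (derived state 'present') is unique to W (autapomorphy; uninformative for grouping).
IV: derived state 'present' in S and W only — synapomorphy for {S, W}.
V (derived state 'present') is shared by K and R — a synapomorphy uniting that clade.
Most parsimonious ingroup topology: ((R,K),(W,S)).
W and S form a cherry on this tree, so they are sister taxa.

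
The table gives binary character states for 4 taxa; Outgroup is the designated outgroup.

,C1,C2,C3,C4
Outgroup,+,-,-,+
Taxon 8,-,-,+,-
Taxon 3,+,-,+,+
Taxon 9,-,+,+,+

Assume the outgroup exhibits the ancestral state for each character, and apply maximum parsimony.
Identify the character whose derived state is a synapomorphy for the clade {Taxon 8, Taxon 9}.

Character polarity is set by the outgroup: the derived state is whichever differs from the outgroup's state, so for C1, C4 the derived state is '-', and for the remaining characters it is '+'.
C1: derived state '-' in Taxon 8 and Taxon 9 only — synapomorphy for {Taxon 8, Taxon 9}.
C2 (derived state '+') is unique to Taxon 9 (autapomorphy; uninformative for grouping).
All ingroup taxa share the derived state '+' for C3; it defines the ingroup but does not resolve relationships within it.
C4 (derived state '-') is unique to Taxon 8 (autapomorphy; uninformative for grouping).
Most parsimonious ingroup topology: ((Taxon 8,Taxon 9),Taxon 3).
The clade {Taxon 8, Taxon 9} is supported by C1: its derived state '-' occurs in exactly those taxa and in no other taxon (including the outgroup).

C1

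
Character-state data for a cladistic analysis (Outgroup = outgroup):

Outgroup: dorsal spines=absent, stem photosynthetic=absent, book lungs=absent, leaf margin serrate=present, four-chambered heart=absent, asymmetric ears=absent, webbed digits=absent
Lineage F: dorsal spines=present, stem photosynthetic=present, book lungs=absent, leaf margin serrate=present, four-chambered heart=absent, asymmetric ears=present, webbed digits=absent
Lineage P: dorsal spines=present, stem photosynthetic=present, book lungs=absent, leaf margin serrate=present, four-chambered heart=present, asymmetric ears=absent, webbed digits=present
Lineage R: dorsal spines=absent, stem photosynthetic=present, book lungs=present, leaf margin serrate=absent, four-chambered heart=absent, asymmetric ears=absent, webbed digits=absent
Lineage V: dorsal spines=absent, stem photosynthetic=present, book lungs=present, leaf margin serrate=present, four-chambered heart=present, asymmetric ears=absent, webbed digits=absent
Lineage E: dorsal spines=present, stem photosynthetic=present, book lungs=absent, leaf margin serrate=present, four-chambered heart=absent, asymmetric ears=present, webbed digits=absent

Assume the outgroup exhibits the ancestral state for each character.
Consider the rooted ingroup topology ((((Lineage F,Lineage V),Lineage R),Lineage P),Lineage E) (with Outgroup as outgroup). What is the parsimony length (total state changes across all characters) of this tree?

12

Map each character onto ((((Lineage F,Lineage V),Lineage R),Lineage P),Lineage E) (rooted by Outgroup) and count the minimum state changes it requires (Fitch parsimony):
dorsal spines: 3; stem photosynthetic: 1; book lungs: 2; leaf margin serrate: 1; four-chambered heart: 2; asymmetric ears: 2; webbed digits: 1.
Total tree length = 12.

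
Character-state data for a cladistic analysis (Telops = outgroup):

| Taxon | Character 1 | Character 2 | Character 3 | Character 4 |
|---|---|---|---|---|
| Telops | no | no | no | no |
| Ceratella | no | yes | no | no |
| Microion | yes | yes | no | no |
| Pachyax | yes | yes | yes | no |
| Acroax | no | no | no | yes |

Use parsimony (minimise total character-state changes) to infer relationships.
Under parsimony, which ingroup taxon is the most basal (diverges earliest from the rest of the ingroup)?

The outgroup has state 'no' for every character, so 'yes' is the derived state throughout.
Character 1 (derived state 'yes') is shared by Microion and Pachyax — a synapomorphy uniting that clade.
Only Ceratella, Microion, and Pachyax show the derived state 'yes' for Character 2, supporting them as a clade.
Character 3: derived state 'yes' in Pachyax only — an autapomorphy, so it tells us nothing about relationships among taxa.
Character 4 (derived state 'yes') is unique to Acroax (autapomorphy; uninformative for grouping).
Most parsimonious ingroup topology: ((Ceratella,(Microion,Pachyax)),Acroax).
Acroax is sister to the clade containing all other ingroup taxa, so it is the earliest-diverging (most basal) ingroup lineage.

Acroax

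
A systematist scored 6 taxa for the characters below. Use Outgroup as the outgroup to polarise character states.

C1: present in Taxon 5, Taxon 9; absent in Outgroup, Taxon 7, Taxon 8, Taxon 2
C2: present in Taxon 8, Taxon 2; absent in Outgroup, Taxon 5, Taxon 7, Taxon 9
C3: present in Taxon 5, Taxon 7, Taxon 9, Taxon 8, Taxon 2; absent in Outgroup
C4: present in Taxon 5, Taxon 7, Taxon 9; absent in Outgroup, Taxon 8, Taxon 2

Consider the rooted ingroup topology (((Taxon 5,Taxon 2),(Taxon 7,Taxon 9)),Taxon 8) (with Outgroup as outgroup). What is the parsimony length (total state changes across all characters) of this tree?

7

Map each character onto (((Taxon 5,Taxon 2),(Taxon 7,Taxon 9)),Taxon 8) (rooted by Outgroup) and count the minimum state changes it requires (Fitch parsimony):
C1: 2; C2: 2; C3: 1; C4: 2.
Total tree length = 7.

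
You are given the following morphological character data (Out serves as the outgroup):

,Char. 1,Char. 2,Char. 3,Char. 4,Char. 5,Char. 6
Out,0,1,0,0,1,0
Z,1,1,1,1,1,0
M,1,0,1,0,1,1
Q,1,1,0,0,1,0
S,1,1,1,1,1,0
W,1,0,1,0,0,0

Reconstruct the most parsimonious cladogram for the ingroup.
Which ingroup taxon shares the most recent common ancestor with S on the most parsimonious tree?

Character polarity is set by the outgroup: the derived state is whichever differs from the outgroup's state, so for Char. 2, Char. 5 the derived state is '0', and for the remaining characters it is '1'.
Char. 1 (derived state '1') is shared by all ingroup taxa — unites the whole ingroup.
Only M and W show the derived state '0' for Char. 2, supporting them as a clade.
Char. 3 (derived state '1') is shared by M, S, W, and Z — a synapomorphy uniting that clade.
Char. 4: derived state '1' in S and Z only — synapomorphy for {S, Z}.
Char. 5 (derived state '0') is unique to W (autapomorphy; uninformative for grouping).
Char. 6 (derived state '1') is unique to M (autapomorphy; uninformative for grouping).
Most parsimonious ingroup topology: (((Z,S),(M,W)),Q).
S and Z form a cherry on this tree, so they are sister taxa.

Z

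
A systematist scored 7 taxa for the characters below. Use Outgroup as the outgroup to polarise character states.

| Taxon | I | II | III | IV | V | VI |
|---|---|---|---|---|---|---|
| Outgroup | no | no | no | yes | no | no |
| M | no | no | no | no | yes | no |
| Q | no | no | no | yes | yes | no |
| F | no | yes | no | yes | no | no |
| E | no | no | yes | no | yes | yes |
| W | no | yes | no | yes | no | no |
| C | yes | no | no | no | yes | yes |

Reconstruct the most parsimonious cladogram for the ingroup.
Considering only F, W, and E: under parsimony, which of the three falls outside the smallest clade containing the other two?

Character polarity is set by the outgroup: the derived state is whichever differs from the outgroup's state, so for IV the derived state is 'no', and for the remaining characters it is 'yes'.
I (derived state 'yes') is unique to C (autapomorphy; uninformative for grouping).
II: derived state 'yes' in F and W only — synapomorphy for {F, W}.
III (derived state 'yes') is unique to E (autapomorphy; uninformative for grouping).
Only C, E, and M show the derived state 'no' for IV, supporting them as a clade.
V (derived state 'yes') is shared by C, E, M, and Q — a synapomorphy uniting that clade.
VI: derived state 'yes' in C and E only — synapomorphy for {C, E}.
Most parsimonious ingroup topology: (((M,(E,C)),Q),(F,W)).
W and F share a more recent common ancestor with each other than either does with E, so E is the least closely related of the three.

E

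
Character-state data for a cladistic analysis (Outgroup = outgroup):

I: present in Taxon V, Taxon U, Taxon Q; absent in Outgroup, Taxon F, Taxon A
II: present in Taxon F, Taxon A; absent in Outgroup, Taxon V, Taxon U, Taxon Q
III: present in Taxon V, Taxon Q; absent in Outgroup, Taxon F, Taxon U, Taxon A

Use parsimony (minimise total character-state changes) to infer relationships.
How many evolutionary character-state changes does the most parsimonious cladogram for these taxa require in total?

The outgroup has state 'absent' for every character, so 'present' is the derived state throughout.
I: derived state 'present' in Taxon Q, Taxon U, and Taxon V only — synapomorphy for {Taxon Q, Taxon U, Taxon V}.
II (derived state 'present') is shared by Taxon A and Taxon F — a synapomorphy uniting that clade.
III: derived state 'present' in Taxon Q and Taxon V only — synapomorphy for {Taxon Q, Taxon V}.
Most parsimonious ingroup topology: ((Taxon F,Taxon A),((Taxon V,Taxon Q),Taxon U)).
Changes per character on this tree: I: 1; II: 1; III: 1.
Total = 3.

3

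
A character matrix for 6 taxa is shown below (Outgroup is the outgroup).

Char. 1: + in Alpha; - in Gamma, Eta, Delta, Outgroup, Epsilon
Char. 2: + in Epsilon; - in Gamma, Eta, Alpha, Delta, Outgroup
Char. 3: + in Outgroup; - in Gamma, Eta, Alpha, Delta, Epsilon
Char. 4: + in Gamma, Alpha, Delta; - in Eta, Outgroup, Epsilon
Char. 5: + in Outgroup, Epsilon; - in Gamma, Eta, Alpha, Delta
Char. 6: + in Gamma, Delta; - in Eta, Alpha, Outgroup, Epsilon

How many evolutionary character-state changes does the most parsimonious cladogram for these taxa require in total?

Character polarity is set by the outgroup: the derived state is whichever differs from the outgroup's state, so for Char. 3, Char. 5 the derived state is '-', and for the remaining characters it is '+'.
Char. 1: derived state '+' in Alpha only — an autapomorphy, so it tells us nothing about relationships among taxa.
Char. 2: derived state '+' in Epsilon only — an autapomorphy, so it tells us nothing about relationships among taxa.
Char. 3 (derived state '-') is shared by all ingroup taxa — unites the whole ingroup.
Char. 4 (derived state '+') is shared by Alpha, Delta, and Gamma — a synapomorphy uniting that clade.
Only Alpha, Delta, Eta, and Gamma show the derived state '-' for Char. 5, supporting them as a clade.
Char. 6 (derived state '+') is shared by Delta and Gamma — a synapomorphy uniting that clade.
Most parsimonious ingroup topology: (((Alpha,(Delta,Gamma)),Eta),Epsilon).
Changes per character on this tree: Char. 1: 1; Char. 2: 1; Char. 3: 1; Char. 4: 1; Char. 5: 1; Char. 6: 1.
Total = 6.

6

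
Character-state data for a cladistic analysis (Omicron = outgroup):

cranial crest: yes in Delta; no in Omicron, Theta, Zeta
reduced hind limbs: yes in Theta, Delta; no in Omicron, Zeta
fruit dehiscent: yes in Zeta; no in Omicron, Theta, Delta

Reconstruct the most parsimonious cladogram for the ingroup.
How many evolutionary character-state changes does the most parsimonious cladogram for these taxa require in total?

The outgroup has state 'no' for every character, so 'yes' is the derived state throughout.
cranial crest (derived state 'yes') is unique to Delta (autapomorphy; uninformative for grouping).
reduced hind limbs: derived state 'yes' in Delta and Theta only — synapomorphy for {Delta, Theta}.
fruit dehiscent: derived state 'yes' in Zeta only — an autapomorphy, so it tells us nothing about relationships among taxa.
Most parsimonious ingroup topology: ((Theta,Delta),Zeta).
Changes per character on this tree: cranial crest: 1; reduced hind limbs: 1; fruit dehiscent: 1.
Total = 3.

3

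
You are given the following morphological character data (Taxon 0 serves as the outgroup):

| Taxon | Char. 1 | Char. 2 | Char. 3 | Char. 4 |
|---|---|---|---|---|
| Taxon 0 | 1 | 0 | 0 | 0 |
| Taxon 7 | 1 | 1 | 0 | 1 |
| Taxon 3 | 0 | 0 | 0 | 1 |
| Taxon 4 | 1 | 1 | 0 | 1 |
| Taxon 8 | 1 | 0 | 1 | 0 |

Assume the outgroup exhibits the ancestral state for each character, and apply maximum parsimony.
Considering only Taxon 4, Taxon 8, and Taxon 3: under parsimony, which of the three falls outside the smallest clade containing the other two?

Taxon 8

Character polarity is set by the outgroup: the derived state is whichever differs from the outgroup's state, so for Char. 1 the derived state is '0', and for the remaining characters it is '1'.
Char. 1: derived state '0' in Taxon 3 only — an autapomorphy, so it tells us nothing about relationships among taxa.
Char. 2: derived state '1' in Taxon 4 and Taxon 7 only — synapomorphy for {Taxon 4, Taxon 7}.
Char. 3: derived state '1' in Taxon 8 only — an autapomorphy, so it tells us nothing about relationships among taxa.
Char. 4: derived state '1' in Taxon 3, Taxon 4, and Taxon 7 only — synapomorphy for {Taxon 3, Taxon 4, Taxon 7}.
Most parsimonious ingroup topology: (((Taxon 7,Taxon 4),Taxon 3),Taxon 8).
Taxon 3 and Taxon 4 share a more recent common ancestor with each other than either does with Taxon 8, so Taxon 8 is the least closely related of the three.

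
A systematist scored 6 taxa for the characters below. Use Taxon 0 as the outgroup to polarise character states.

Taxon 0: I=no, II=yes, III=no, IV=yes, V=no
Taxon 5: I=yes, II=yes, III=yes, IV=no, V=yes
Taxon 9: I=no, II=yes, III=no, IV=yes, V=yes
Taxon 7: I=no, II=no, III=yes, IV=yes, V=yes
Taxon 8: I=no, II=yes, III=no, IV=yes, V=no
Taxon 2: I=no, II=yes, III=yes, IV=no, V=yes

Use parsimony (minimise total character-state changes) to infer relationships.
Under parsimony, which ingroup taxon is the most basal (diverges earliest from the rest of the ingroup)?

Taxon 8

Character polarity is set by the outgroup: the derived state is whichever differs from the outgroup's state, so for II, IV the derived state is 'no', and for the remaining characters it is 'yes'.
I: derived state 'yes' in Taxon 5 only — an autapomorphy, so it tells us nothing about relationships among taxa.
II: derived state 'no' in Taxon 7 only — an autapomorphy, so it tells us nothing about relationships among taxa.
III: derived state 'yes' in Taxon 2, Taxon 5, and Taxon 7 only — synapomorphy for {Taxon 2, Taxon 5, Taxon 7}.
IV: derived state 'no' in Taxon 2 and Taxon 5 only — synapomorphy for {Taxon 2, Taxon 5}.
Only Taxon 2, Taxon 5, Taxon 7, and Taxon 9 show the derived state 'yes' for V, supporting them as a clade.
Most parsimonious ingroup topology: ((((Taxon 5,Taxon 2),Taxon 7),Taxon 9),Taxon 8).
Taxon 8 is sister to the clade containing all other ingroup taxa, so it is the earliest-diverging (most basal) ingroup lineage.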